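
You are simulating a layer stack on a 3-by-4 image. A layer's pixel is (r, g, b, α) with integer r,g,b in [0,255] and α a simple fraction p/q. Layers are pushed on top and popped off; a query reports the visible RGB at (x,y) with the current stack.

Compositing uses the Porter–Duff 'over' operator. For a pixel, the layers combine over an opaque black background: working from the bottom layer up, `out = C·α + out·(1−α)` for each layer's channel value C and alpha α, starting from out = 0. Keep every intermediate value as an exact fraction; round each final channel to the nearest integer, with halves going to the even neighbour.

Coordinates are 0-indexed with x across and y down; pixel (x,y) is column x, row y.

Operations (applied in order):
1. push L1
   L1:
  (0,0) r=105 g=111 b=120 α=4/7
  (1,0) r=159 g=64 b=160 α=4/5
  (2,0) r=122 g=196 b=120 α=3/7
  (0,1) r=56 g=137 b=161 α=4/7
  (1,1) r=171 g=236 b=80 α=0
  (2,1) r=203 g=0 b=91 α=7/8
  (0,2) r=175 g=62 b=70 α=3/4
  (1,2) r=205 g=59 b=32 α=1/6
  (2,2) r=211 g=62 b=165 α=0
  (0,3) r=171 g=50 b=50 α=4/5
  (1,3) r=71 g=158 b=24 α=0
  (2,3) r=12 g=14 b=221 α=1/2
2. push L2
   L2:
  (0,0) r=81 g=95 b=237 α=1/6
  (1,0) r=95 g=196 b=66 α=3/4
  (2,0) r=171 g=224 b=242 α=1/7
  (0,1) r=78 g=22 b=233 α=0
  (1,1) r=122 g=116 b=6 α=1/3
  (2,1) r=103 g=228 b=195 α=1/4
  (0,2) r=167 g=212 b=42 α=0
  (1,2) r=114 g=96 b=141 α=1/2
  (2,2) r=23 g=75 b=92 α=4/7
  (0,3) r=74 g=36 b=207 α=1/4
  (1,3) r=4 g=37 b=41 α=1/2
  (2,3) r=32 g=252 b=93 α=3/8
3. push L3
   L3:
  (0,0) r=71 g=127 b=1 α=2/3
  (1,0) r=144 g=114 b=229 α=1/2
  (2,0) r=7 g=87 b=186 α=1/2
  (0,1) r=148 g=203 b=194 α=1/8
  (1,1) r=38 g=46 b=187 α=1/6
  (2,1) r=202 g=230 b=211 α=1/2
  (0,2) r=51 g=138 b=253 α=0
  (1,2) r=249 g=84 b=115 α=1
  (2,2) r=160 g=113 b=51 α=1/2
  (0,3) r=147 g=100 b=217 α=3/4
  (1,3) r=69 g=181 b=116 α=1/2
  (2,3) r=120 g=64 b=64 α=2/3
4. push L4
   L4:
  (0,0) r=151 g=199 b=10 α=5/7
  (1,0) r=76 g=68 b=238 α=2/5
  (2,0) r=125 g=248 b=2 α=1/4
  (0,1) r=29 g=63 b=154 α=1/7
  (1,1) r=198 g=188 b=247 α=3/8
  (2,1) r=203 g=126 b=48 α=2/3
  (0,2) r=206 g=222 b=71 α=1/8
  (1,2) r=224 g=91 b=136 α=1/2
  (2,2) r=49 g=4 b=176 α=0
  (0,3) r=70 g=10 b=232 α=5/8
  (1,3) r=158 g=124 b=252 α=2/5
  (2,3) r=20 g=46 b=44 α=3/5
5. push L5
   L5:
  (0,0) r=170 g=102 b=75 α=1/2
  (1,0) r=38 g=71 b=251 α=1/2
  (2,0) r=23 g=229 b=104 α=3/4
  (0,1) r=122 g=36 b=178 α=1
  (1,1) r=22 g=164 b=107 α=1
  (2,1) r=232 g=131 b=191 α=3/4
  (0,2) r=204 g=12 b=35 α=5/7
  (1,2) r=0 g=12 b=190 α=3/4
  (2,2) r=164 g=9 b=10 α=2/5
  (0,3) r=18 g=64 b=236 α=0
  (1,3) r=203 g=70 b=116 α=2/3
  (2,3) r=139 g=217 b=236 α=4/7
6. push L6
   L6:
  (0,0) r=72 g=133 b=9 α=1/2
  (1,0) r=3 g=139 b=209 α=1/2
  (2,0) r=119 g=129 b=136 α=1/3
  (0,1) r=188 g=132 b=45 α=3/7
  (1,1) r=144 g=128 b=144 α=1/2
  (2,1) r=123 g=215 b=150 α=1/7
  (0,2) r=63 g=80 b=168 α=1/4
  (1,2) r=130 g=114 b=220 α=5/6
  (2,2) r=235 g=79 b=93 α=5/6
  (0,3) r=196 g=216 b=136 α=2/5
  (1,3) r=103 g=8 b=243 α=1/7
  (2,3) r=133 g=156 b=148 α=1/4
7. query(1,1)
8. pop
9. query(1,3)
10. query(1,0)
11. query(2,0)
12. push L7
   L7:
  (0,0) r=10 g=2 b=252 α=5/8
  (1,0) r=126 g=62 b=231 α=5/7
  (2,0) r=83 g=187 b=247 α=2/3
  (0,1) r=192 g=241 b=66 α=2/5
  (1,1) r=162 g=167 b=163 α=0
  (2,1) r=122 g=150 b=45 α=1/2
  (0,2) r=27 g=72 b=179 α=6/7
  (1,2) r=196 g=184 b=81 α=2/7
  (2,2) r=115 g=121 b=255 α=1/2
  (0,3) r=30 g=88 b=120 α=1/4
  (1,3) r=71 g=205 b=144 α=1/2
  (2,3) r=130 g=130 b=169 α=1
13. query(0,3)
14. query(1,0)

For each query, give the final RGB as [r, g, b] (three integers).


at x=1,y=1 over L1,L2,L3,L4,L5,L6:
+L1 (α=0) → [0, 0, 0]
+L2 (α=1/3) → [122/3, 116/3, 2]
+L3 (α=1/6) → [362/9, 359/9, 197/6]
+L4 (α=3/8) → [1789/18, 6871/72, 5431/48]
+L5 (α=1) → [22, 164, 107]
+L6 (α=1/2) → [83, 146, 251/2]
rounded: [83, 146, 126]

query (1,3) [L1,L2,L3,L4,L5] — begin 0,0,0
after L1 α=0: [0, 0, 0]
after L2 α=1/2: [2, 37/2, 41/2]
after L3 α=1/2: [71/2, 399/4, 273/4]
after L4 α=2/5: [169/2, 2189/20, 567/4]
after L5 α=2/3: [327/2, 1663/20, 1495/12]
rounded: [164, 83, 125]

at x=1,y=0 over L1,L2,L3,L4,L5:
+L1 (α=4/5) → [636/5, 256/5, 128]
+L2 (α=3/4) → [2061/20, 799/5, 163/2]
+L3 (α=1/2) → [4941/40, 1369/10, 621/4]
+L4 (α=2/5) → [20903/200, 5467/50, 3767/20]
+L5 (α=1/2) → [28503/400, 9017/100, 8787/40]
→ [71, 90, 220]

query (2,0) [L1,L2,L3,L4,L5] — begin 0,0,0
+L1 (α=3/7) → [366/7, 84, 360/7]
+L2 (α=1/7) → [3393/49, 104, 3854/49]
+L3 (α=1/2) → [1868/49, 191/2, 6484/49]
+L4 (α=1/4) → [11729/196, 1069/8, 9775/98]
+L5 (α=3/4) → [25253/784, 6565/32, 40351/392]
= [32, 205, 103]

(0,3) stack=L1,L2,L3,L4,L5,L7; from [0,0,0]:
+L1 (α=4/5) → [684/5, 40, 40]
+L2 (α=1/4) → [1211/10, 39, 327/4]
+L3 (α=3/4) → [5621/40, 339/4, 2931/16]
+L4 (α=5/8) → [30863/320, 1217/32, 27353/128]
+L5 (α=0) → [30863/320, 1217/32, 27353/128]
+L7 (α=1/4) → [102189/1280, 6467/128, 97419/512]
rounded: [80, 51, 190]

(1,0) stack=L1,L2,L3,L4,L5,L7; from [0,0,0]:
L1 α=4/5: [636/5, 256/5, 128]
L2 α=3/4: [2061/20, 799/5, 163/2]
L3 α=1/2: [4941/40, 1369/10, 621/4]
L4 α=2/5: [20903/200, 5467/50, 3767/20]
L5 α=1/2: [28503/400, 9017/100, 8787/40]
L7 α=5/7: [154503/1400, 24517/350, 31887/140]
= [110, 70, 228]


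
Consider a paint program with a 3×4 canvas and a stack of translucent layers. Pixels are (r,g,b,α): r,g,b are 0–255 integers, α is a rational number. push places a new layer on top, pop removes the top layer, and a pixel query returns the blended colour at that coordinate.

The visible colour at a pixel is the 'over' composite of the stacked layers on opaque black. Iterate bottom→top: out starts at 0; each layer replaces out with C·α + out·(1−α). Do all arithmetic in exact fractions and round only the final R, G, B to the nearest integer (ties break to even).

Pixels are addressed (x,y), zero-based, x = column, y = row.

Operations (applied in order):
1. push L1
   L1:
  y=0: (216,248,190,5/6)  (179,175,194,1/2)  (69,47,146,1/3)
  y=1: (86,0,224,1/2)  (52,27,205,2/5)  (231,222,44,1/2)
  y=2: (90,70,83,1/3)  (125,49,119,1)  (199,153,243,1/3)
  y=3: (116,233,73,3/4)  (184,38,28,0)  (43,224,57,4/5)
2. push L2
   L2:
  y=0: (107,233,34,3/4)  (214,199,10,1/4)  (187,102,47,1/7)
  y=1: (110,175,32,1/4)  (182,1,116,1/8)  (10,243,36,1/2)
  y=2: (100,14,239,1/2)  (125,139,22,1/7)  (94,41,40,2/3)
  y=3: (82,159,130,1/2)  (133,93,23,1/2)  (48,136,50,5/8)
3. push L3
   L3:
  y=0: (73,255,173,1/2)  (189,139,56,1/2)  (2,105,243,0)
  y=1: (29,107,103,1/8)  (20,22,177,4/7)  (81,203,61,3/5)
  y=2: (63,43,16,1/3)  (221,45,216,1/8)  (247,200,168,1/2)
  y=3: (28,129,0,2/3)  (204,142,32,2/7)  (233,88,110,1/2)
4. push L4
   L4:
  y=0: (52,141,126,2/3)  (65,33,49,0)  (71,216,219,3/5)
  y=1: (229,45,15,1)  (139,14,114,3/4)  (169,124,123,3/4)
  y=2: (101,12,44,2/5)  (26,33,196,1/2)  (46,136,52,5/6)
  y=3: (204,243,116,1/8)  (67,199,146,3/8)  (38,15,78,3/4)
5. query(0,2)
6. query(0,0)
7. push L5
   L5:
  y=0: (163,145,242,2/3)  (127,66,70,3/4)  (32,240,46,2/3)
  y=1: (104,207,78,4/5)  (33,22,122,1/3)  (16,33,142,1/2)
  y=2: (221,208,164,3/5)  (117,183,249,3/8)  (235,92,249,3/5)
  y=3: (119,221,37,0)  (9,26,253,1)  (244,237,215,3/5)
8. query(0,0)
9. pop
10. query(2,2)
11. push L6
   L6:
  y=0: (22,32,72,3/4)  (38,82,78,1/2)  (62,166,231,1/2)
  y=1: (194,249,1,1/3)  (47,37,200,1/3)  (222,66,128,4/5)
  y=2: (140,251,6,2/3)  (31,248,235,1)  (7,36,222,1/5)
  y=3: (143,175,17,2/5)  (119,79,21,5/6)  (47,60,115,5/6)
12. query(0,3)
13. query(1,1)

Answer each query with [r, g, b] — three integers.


at x=0,y=2 over L1,L2,L3,L4:
+L1 (α=1/3) → [30, 70/3, 83/3]
+L2 (α=1/2) → [65, 56/3, 400/3]
+L3 (α=1/3) → [193/3, 241/9, 848/9]
+L4 (α=2/5) → [79, 313/15, 1112/15]
= [79, 21, 74]

at x=0,y=0 over L1,L2,L3,L4:
+L1 (α=5/6) → [180, 620/3, 475/3]
+L2 (α=3/4) → [501/4, 2717/12, 781/12]
+L3 (α=1/2) → [793/8, 5777/24, 2857/24]
+L4 (α=2/3) → [1625/24, 12545/72, 8905/72]
→ [68, 174, 124]

at x=0,y=0 over L1,L2,L3,L4,L5:
+L1 (α=5/6) → [180, 620/3, 475/3]
+L2 (α=3/4) → [501/4, 2717/12, 781/12]
+L3 (α=1/2) → [793/8, 5777/24, 2857/24]
+L4 (α=2/3) → [1625/24, 12545/72, 8905/72]
+L5 (α=2/3) → [9449/72, 33425/216, 43753/216]
→ [131, 155, 203]

at x=2,y=2 over L1,L2,L3,L4:
after L1 α=1/3: [199/3, 51, 81]
after L2 α=2/3: [763/9, 133/3, 161/3]
after L3 α=1/2: [1493/9, 733/6, 665/6]
after L4 α=5/6: [3563/54, 4813/36, 2225/36]
rounded: [66, 134, 62]

at x=0,y=3 over L1,L2,L3,L4,L6:
after L1 α=3/4: [87, 699/4, 219/4]
after L2 α=1/2: [169/2, 1335/8, 739/8]
after L3 α=2/3: [281/6, 1133/8, 739/24]
after L4 α=1/8: [3191/48, 9875/64, 7957/192]
after L6 α=2/5: [7767/80, 10405/64, 10133/320]
= [97, 163, 32]

at x=1,y=1 over L1,L2,L3,L4,L6:
L1 α=2/5: [104/5, 54/5, 82]
L2 α=1/8: [819/20, 383/40, 345/4]
L3 α=4/7: [4057/140, 667/40, 3867/28]
L4 α=3/4: [62437/560, 2347/160, 13443/112]
L6 α=1/3: [25199/280, 1769/80, 24643/168]
→ [90, 22, 147]


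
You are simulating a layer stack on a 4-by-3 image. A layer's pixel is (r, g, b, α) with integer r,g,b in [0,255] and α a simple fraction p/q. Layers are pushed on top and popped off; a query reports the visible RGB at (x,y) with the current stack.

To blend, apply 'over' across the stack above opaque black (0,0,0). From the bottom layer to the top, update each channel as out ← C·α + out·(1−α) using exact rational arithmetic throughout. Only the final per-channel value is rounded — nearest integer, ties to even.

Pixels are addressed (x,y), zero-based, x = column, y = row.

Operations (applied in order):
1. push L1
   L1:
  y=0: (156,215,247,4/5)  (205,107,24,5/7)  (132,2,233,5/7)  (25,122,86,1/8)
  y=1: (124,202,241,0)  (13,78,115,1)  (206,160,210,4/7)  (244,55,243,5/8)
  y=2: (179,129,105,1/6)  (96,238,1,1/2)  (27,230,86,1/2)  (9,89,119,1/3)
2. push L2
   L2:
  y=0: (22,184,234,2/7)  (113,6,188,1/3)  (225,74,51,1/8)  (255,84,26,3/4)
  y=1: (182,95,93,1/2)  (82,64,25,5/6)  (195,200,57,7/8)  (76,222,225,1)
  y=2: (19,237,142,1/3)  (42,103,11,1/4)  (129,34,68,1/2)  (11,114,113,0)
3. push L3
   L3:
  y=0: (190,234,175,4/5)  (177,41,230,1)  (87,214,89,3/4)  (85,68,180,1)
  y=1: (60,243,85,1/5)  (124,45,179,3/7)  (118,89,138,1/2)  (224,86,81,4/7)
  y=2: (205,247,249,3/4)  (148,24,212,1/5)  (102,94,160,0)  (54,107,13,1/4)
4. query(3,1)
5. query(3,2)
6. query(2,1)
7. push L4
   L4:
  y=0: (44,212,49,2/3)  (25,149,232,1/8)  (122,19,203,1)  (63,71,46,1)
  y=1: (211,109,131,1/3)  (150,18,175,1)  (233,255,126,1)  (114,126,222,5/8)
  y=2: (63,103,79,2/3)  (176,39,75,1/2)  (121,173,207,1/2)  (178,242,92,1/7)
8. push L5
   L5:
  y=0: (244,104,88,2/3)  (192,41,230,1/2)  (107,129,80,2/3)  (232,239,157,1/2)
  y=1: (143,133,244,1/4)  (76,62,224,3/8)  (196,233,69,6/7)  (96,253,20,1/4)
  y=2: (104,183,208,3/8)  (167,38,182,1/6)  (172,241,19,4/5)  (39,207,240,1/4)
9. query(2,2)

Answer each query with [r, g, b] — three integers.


(3,1) stack=L1,L2,L3; from [0,0,0]:
after L1 α=5/8: [305/2, 275/8, 1215/8]
after L2 α=1: [76, 222, 225]
after L3 α=4/7: [1124/7, 1010/7, 999/7]
→ [161, 144, 143]

query (3,2) [L1,L2,L3] — begin 0,0,0
+L1 (α=1/3) → [3, 89/3, 119/3]
+L2 (α=0) → [3, 89/3, 119/3]
+L3 (α=1/4) → [63/4, 49, 33]
= [16, 49, 33]

query (2,1) [L1,L2,L3] — begin 0,0,0
after L1 α=4/7: [824/7, 640/7, 120]
after L2 α=7/8: [10379/56, 1305/7, 519/8]
after L3 α=1/2: [16987/112, 964/7, 1623/16]
rounded: [152, 138, 101]

at x=2,y=2 over L1,L2,L3,L4,L5:
L1 α=1/2: [27/2, 115, 43]
L2 α=1/2: [285/4, 149/2, 111/2]
L3 α=0: [285/4, 149/2, 111/2]
L4 α=1/2: [769/8, 495/4, 525/4]
L5 α=4/5: [6273/40, 4351/20, 829/20]
→ [157, 218, 41]


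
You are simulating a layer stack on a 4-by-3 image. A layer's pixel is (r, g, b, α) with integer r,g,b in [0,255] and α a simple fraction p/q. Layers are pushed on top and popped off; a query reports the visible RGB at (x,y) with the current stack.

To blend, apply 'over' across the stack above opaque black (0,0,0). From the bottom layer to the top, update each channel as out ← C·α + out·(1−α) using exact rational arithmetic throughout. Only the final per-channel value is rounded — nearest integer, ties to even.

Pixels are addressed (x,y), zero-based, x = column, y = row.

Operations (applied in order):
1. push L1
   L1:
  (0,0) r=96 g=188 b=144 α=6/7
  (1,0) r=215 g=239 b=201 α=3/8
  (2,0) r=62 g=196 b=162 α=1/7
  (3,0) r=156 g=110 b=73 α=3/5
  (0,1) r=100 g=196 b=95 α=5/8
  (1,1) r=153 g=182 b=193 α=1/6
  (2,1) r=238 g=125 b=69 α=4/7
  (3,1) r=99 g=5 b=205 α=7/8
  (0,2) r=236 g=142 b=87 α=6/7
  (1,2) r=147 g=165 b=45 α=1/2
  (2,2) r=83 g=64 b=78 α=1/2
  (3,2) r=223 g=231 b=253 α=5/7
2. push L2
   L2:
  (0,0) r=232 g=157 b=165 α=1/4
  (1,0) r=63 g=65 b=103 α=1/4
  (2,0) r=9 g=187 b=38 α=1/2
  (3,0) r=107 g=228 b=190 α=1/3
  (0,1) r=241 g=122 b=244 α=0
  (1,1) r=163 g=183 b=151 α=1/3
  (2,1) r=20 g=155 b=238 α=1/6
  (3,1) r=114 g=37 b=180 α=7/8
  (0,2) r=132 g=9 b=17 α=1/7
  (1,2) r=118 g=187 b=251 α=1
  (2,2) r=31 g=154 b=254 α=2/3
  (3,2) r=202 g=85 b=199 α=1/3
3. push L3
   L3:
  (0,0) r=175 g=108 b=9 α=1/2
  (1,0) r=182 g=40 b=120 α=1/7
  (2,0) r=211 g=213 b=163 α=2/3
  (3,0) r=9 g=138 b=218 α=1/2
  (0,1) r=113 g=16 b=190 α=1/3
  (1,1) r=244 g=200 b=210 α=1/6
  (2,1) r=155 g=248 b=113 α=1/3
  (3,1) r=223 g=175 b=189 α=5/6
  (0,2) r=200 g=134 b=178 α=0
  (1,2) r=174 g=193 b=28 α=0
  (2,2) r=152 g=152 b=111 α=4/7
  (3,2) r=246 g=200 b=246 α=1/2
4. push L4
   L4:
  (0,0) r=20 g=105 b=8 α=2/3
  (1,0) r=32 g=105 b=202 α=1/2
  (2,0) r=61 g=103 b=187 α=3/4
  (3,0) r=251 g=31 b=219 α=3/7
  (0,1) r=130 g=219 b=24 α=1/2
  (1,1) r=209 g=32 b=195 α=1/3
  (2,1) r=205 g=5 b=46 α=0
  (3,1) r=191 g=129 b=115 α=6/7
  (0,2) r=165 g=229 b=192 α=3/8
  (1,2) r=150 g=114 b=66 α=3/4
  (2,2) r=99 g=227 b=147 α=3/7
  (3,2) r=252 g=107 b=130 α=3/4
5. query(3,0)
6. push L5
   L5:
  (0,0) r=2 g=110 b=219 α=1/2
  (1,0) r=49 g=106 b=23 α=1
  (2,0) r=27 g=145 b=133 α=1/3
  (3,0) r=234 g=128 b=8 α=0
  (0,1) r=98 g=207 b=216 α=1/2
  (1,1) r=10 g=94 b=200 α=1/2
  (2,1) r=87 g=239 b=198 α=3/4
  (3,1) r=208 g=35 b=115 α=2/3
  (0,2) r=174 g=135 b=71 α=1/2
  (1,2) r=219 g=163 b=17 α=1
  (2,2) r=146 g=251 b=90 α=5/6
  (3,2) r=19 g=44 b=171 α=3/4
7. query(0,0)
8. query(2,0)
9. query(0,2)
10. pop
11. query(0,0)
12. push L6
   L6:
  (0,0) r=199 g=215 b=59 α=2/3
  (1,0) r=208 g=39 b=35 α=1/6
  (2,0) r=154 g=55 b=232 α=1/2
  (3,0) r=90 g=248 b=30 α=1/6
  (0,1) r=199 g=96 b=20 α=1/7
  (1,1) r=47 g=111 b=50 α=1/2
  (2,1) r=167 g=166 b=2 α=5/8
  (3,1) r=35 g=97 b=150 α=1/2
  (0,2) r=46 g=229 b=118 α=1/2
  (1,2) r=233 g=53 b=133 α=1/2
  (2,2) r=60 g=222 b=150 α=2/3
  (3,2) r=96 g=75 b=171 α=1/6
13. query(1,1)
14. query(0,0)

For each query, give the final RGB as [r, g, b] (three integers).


at x=3,y=0 over L1,L2,L3,L4:
L1 α=3/5: [468/5, 66, 219/5]
L2 α=1/3: [1471/15, 120, 1388/15]
L3 α=1/2: [803/15, 129, 2329/15]
L4 α=3/7: [14507/105, 87, 19171/105]
rounded: [138, 87, 183]

at x=0,y=0 over L1,L2,L3,L4,L5:
L1 α=6/7: [576/7, 1128/7, 864/7]
L2 α=1/4: [838/7, 4483/28, 3747/28]
L3 α=1/2: [2063/14, 7507/56, 3999/56]
L4 α=2/3: [2623/42, 19267/168, 4895/168]
L5 α=1/2: [2707/84, 37747/336, 41687/336]
rounded: [32, 112, 124]

query (2,0) [L1,L2,L3,L4,L5] — begin 0,0,0
+L1 (α=1/7) → [62/7, 28, 162/7]
+L2 (α=1/2) → [125/14, 215/2, 214/7]
+L3 (α=2/3) → [2011/14, 1067/6, 832/7]
+L4 (α=3/4) → [4573/56, 2921/24, 4759/28]
+L5 (α=1/3) → [5329/84, 4661/36, 2207/14]
= [63, 129, 158]

at x=0,y=2 over L1,L2,L3,L4,L5:
+L1 (α=6/7) → [1416/7, 852/7, 522/7]
+L2 (α=1/7) → [9420/49, 5175/49, 3251/49]
+L3 (α=0) → [9420/49, 5175/49, 3251/49]
+L4 (α=3/8) → [71355/392, 29769/196, 44479/392]
+L5 (α=1/2) → [139563/784, 56229/392, 72311/784]
= [178, 143, 92]

(0,0) stack=L1,L2,L3,L4; from [0,0,0]:
+L1 (α=6/7) → [576/7, 1128/7, 864/7]
+L2 (α=1/4) → [838/7, 4483/28, 3747/28]
+L3 (α=1/2) → [2063/14, 7507/56, 3999/56]
+L4 (α=2/3) → [2623/42, 19267/168, 4895/168]
→ [62, 115, 29]

at x=1,y=1 over L1,L2,L3,L4,L6:
after L1 α=1/6: [51/2, 91/3, 193/6]
after L2 α=1/3: [214/3, 731/9, 646/9]
after L3 α=1/6: [901/9, 5455/54, 2560/27]
after L4 α=1/3: [3683/27, 6319/81, 10385/81]
after L6 α=1/2: [2476/27, 7655/81, 14435/162]
→ [92, 95, 89]

(0,0) stack=L1,L2,L3,L4,L6; from [0,0,0]:
after L1 α=6/7: [576/7, 1128/7, 864/7]
after L2 α=1/4: [838/7, 4483/28, 3747/28]
after L3 α=1/2: [2063/14, 7507/56, 3999/56]
after L4 α=2/3: [2623/42, 19267/168, 4895/168]
after L6 α=2/3: [19339/126, 91507/504, 24719/504]
rounded: [153, 182, 49]


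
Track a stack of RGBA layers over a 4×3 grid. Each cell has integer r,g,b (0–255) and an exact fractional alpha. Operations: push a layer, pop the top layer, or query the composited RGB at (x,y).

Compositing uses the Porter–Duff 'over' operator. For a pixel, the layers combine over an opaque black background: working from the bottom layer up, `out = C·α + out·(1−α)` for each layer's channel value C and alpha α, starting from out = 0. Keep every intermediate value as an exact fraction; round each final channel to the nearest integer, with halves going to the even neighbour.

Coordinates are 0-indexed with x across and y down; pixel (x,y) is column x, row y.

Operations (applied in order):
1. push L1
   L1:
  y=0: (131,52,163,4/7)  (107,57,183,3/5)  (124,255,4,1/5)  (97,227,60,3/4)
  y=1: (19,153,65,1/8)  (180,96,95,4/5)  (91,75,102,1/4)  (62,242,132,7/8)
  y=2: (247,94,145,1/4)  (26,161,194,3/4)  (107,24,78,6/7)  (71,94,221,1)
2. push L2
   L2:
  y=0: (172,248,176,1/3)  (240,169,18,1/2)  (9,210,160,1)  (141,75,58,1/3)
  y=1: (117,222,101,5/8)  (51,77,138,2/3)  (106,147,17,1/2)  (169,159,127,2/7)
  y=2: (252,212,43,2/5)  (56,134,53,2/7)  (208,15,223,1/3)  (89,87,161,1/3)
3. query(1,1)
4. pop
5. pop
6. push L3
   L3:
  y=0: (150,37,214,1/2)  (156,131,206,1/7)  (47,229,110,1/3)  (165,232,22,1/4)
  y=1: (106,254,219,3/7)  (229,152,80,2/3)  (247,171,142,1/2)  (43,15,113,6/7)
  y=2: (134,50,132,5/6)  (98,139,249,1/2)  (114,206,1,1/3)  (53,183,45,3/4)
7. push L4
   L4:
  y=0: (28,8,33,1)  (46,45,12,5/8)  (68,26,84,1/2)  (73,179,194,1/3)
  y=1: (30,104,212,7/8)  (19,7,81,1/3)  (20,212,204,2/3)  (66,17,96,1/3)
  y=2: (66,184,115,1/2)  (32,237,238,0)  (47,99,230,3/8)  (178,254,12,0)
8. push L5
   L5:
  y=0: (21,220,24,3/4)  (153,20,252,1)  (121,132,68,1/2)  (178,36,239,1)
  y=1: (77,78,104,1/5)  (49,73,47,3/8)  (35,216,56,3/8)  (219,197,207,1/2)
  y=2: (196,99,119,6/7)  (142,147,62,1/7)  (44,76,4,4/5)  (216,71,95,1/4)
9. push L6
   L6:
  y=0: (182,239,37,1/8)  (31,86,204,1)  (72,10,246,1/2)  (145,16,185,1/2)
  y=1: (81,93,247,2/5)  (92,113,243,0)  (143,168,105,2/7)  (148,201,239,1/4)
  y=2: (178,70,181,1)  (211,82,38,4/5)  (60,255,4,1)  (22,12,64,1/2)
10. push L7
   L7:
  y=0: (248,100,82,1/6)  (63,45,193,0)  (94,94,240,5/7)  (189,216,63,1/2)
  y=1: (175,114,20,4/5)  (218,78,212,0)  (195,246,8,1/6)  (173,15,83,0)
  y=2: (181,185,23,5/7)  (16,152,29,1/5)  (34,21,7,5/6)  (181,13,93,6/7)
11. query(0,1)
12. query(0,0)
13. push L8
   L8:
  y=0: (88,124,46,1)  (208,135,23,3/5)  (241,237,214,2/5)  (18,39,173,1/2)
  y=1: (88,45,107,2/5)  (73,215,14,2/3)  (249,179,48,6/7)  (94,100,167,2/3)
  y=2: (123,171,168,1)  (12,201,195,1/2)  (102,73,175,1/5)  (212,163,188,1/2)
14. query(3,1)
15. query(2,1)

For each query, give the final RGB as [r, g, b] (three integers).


query (1,1) [L1,L2] — begin 0,0,0
after L1 α=4/5: [144, 384/5, 76]
after L2 α=2/3: [82, 1154/15, 352/3]
rounded: [82, 77, 117]

at x=0,y=1 over L3,L4,L5,L6,L7:
after L3 α=3/7: [318/7, 762/7, 657/7]
after L4 α=7/8: [447/14, 2929/28, 11045/56]
after L5 α=1/5: [1433/35, 695/7, 12501/70]
after L6 α=2/5: [9969/175, 3387/35, 72083/350]
after L7 α=4/5: [132469/875, 19347/175, 100083/1750]
rounded: [151, 111, 57]

query (0,0) [L3,L4,L5,L6,L7] — begin 0,0,0
L3 α=1/2: [75, 37/2, 107]
L4 α=1: [28, 8, 33]
L5 α=3/4: [91/4, 167, 105/4]
L6 α=1/8: [1365/32, 176, 883/32]
L7 α=1/6: [14761/192, 490/3, 7039/192]
= [77, 163, 37]

(3,1) stack=L3,L4,L5,L6,L7,L8; from [0,0,0]:
L3 α=6/7: [258/7, 90/7, 678/7]
L4 α=1/3: [326/7, 299/21, 676/7]
L5 α=1/2: [1859/14, 2218/21, 2125/14]
L6 α=1/4: [7649/56, 3625/28, 9721/56]
L7 α=0: [7649/56, 3625/28, 9721/56]
L8 α=2/3: [6059/56, 3075/28, 9475/56]
rounded: [108, 110, 169]

query (2,1) [L3,L4,L5,L6,L7,L8] — begin 0,0,0
after L3 α=1/2: [247/2, 171/2, 71]
after L4 α=2/3: [109/2, 1019/6, 479/3]
after L5 α=3/8: [755/16, 8983/48, 2899/24]
after L6 α=2/7: [1193/16, 61043/336, 19535/168]
after L7 α=1/6: [9085/96, 387871/2016, 99019/1008]
after L8 α=6/7: [21787/96, 2553055/14112, 389323/7056]
rounded: [227, 181, 55]


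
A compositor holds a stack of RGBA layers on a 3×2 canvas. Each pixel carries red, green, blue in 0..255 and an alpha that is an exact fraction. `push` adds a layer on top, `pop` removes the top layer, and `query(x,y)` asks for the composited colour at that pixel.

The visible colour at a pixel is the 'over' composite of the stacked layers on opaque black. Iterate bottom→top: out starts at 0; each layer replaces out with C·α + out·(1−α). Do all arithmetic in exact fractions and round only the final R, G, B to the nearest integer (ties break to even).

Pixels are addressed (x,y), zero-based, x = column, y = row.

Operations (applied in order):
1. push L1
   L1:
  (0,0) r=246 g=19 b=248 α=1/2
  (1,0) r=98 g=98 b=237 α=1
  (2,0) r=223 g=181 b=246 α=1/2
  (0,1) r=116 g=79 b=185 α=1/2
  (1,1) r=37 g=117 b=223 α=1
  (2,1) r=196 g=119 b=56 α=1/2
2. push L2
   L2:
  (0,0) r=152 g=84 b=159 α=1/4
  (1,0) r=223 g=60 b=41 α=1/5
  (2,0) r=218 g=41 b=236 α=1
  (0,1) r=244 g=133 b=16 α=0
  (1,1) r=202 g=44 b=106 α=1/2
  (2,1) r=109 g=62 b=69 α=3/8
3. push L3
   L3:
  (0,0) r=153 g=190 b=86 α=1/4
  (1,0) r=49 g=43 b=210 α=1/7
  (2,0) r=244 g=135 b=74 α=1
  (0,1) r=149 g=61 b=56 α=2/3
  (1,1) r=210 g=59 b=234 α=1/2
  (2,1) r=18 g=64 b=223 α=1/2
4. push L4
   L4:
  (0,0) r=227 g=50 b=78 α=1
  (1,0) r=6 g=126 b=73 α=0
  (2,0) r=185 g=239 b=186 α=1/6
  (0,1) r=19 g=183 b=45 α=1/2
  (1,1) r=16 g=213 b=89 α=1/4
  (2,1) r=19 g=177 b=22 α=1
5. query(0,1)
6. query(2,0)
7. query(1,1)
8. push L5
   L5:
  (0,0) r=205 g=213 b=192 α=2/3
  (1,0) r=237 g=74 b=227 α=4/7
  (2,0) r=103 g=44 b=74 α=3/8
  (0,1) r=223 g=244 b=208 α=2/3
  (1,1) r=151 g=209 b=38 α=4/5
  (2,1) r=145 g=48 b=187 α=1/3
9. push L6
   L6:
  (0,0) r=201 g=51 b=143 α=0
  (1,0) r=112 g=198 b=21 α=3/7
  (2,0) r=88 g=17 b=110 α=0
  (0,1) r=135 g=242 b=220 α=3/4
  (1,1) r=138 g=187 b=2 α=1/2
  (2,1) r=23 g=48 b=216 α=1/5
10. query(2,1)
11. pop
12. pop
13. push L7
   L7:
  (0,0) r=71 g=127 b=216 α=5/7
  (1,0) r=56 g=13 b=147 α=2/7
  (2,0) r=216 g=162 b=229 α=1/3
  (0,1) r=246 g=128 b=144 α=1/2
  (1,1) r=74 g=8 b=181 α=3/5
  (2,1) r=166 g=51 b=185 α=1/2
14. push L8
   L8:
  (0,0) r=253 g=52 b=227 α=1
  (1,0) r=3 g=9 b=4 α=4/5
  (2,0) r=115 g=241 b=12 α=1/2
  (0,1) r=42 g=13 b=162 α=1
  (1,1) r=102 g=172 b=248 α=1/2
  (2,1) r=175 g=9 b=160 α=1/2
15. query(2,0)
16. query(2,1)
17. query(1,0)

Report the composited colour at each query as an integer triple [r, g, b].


query (0,1) [L1,L2,L3,L4] — begin 0,0,0
after L1 α=1/2: [58, 79/2, 185/2]
after L2 α=0: [58, 79/2, 185/2]
after L3 α=2/3: [356/3, 323/6, 409/6]
after L4 α=1/2: [413/6, 1421/12, 679/12]
→ [69, 118, 57]

(2,0) stack=L1,L2,L3,L4; from [0,0,0]:
L1 α=1/2: [223/2, 181/2, 123]
L2 α=1: [218, 41, 236]
L3 α=1: [244, 135, 74]
L4 α=1/6: [1405/6, 457/3, 278/3]
rounded: [234, 152, 93]

(1,1) stack=L1,L2,L3,L4; from [0,0,0]:
+L1 (α=1) → [37, 117, 223]
+L2 (α=1/2) → [239/2, 161/2, 329/2]
+L3 (α=1/2) → [659/4, 279/4, 797/4]
+L4 (α=1/4) → [2041/16, 1689/16, 2747/16]
rounded: [128, 106, 172]

query (2,1) [L1,L2,L3,L4,L5,L6] — begin 0,0,0
L1 α=1/2: [98, 119/2, 28]
L2 α=3/8: [817/8, 967/16, 347/8]
L3 α=1/2: [961/16, 1991/32, 2131/16]
L4 α=1: [19, 177, 22]
L5 α=1/3: [61, 134, 77]
L6 α=1/5: [267/5, 584/5, 524/5]
rounded: [53, 117, 105]

(2,0) stack=L1,L2,L3,L4,L7,L8; from [0,0,0]:
L1 α=1/2: [223/2, 181/2, 123]
L2 α=1: [218, 41, 236]
L3 α=1: [244, 135, 74]
L4 α=1/6: [1405/6, 457/3, 278/3]
L7 α=1/3: [2053/9, 1400/9, 1243/9]
L8 α=1/2: [1544/9, 3569/18, 1351/18]
→ [172, 198, 75]

(2,1) stack=L1,L2,L3,L4,L7,L8; from [0,0,0]:
L1 α=1/2: [98, 119/2, 28]
L2 α=3/8: [817/8, 967/16, 347/8]
L3 α=1/2: [961/16, 1991/32, 2131/16]
L4 α=1: [19, 177, 22]
L7 α=1/2: [185/2, 114, 207/2]
L8 α=1/2: [535/4, 123/2, 527/4]
= [134, 62, 132]

query (1,0) [L1,L2,L3,L4,L7,L8] — begin 0,0,0
after L1 α=1: [98, 98, 237]
after L2 α=1/5: [123, 452/5, 989/5]
after L3 α=1/7: [787/7, 2927/35, 6984/35]
after L4 α=0: [787/7, 2927/35, 6984/35]
after L7 α=2/7: [4719/49, 3109/49, 9042/49]
after L8 α=4/5: [5307/245, 4873/245, 9826/245]
rounded: [22, 20, 40]


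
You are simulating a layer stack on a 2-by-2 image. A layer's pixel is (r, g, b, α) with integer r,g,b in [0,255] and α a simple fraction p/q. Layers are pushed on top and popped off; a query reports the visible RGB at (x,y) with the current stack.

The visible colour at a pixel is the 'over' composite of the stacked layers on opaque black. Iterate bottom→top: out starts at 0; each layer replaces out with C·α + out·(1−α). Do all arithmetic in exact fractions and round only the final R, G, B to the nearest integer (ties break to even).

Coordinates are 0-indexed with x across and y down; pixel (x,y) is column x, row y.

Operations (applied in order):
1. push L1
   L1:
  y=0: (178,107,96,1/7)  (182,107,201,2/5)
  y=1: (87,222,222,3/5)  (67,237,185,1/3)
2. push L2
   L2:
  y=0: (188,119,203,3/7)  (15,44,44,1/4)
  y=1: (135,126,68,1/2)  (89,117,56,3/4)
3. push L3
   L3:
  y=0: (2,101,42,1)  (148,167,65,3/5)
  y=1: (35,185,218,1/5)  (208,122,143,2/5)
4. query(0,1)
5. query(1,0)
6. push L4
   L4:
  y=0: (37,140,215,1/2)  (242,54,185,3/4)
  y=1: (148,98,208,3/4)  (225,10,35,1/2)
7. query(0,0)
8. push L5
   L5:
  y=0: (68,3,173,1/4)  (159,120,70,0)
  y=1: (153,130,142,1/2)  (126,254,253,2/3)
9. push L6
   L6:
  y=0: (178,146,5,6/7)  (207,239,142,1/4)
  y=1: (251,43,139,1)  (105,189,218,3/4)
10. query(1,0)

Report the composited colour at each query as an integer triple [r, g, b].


at x=0,y=1 over L1,L2,L3:
after L1 α=3/5: [261/5, 666/5, 666/5]
after L2 α=1/2: [468/5, 648/5, 503/5]
after L3 α=1/5: [2047/25, 3517/25, 3102/25]
= [82, 141, 124]

query (1,0) [L1,L2,L3] — begin 0,0,0
L1 α=2/5: [364/5, 214/5, 402/5]
L2 α=1/4: [1167/20, 431/10, 713/10]
L3 α=3/5: [5607/50, 2936/25, 1688/25]
= [112, 117, 68]

query (0,0) [L1,L2,L3,L4] — begin 0,0,0
after L1 α=1/7: [178/7, 107/7, 96/7]
after L2 α=3/7: [4660/49, 2927/49, 4647/49]
after L3 α=1: [2, 101, 42]
after L4 α=1/2: [39/2, 241/2, 257/2]
→ [20, 120, 128]

query (1,0) [L1,L2,L3,L4,L5,L6] — begin 0,0,0
+L1 (α=2/5) → [364/5, 214/5, 402/5]
+L2 (α=1/4) → [1167/20, 431/10, 713/10]
+L3 (α=3/5) → [5607/50, 2936/25, 1688/25]
+L4 (α=3/4) → [41907/200, 3493/50, 15563/100]
+L5 (α=0) → [41907/200, 3493/50, 15563/100]
+L6 (α=1/4) → [167121/800, 22429/200, 60889/400]
rounded: [209, 112, 152]


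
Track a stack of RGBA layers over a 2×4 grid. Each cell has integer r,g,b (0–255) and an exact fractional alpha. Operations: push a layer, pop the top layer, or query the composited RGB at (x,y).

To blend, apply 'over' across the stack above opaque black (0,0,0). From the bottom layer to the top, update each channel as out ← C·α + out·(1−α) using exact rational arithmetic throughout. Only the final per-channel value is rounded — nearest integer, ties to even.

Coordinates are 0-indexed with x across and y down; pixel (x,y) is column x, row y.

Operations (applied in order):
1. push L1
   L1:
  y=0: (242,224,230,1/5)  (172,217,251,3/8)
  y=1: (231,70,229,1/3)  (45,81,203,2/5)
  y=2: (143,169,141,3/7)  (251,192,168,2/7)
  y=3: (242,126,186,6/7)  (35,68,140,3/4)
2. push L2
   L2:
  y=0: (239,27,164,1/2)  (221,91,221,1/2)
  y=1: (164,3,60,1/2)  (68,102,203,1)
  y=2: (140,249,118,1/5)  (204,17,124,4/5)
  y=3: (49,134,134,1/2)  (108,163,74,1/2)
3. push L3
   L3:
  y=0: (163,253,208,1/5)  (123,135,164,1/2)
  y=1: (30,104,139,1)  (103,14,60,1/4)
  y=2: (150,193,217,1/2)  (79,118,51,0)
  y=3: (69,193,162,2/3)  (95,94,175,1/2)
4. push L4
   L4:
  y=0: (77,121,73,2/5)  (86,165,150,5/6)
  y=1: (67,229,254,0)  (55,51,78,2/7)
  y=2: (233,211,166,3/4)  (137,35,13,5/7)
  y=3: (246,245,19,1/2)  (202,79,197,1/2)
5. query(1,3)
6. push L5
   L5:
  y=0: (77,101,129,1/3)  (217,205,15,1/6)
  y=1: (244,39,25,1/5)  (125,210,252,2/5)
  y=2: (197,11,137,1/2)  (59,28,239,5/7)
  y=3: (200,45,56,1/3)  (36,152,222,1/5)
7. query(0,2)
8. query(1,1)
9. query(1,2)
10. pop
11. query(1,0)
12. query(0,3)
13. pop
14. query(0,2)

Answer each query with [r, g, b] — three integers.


at x=1,y=3 over L1,L2,L3,L4:
+L1 (α=3/4) → [105/4, 51, 105]
+L2 (α=1/2) → [537/8, 107, 179/2]
+L3 (α=1/2) → [1297/16, 201/2, 529/4]
+L4 (α=1/2) → [4529/32, 359/4, 1317/8]
rounded: [142, 90, 165]

at x=0,y=2 over L1,L2,L3,L4,L5:
+L1 (α=3/7) → [429/7, 507/7, 423/7]
+L2 (α=1/5) → [2696/35, 3771/35, 2518/35]
+L3 (α=1/2) → [3973/35, 5263/35, 10113/70]
+L4 (α=3/4) → [14219/70, 13709/70, 44973/280]
+L5 (α=1/2) → [28009/140, 14479/140, 83333/560]
rounded: [200, 103, 149]

query (1,1) [L1,L2,L3,L4,L5] — begin 0,0,0
after L1 α=2/5: [18, 162/5, 406/5]
after L2 α=1: [68, 102, 203]
after L3 α=1/4: [307/4, 80, 669/4]
after L4 α=2/7: [1975/28, 502/7, 567/4]
after L5 α=2/5: [2585/28, 4446/35, 3717/20]
= [92, 127, 186]

at x=1,y=2 over L1,L2,L3,L4,L5:
+L1 (α=2/7) → [502/7, 384/7, 48]
+L2 (α=4/5) → [6214/35, 172/7, 544/5]
+L3 (α=0) → [6214/35, 172/7, 544/5]
+L4 (α=5/7) → [36403/245, 1569/49, 1413/35]
+L5 (α=5/7) → [145081/1715, 9998/343, 44651/245]
→ [85, 29, 182]

query (1,0) [L1,L2,L3,L4] — begin 0,0,0
L1 α=3/8: [129/2, 651/8, 753/8]
L2 α=1/2: [571/4, 1379/16, 2521/16]
L3 α=1/2: [1063/8, 3539/32, 5145/32]
L4 α=5/6: [1501/16, 29939/192, 9715/64]
→ [94, 156, 152]

query (0,3) [L1,L2,L3,L4] — begin 0,0,0
L1 α=6/7: [1452/7, 108, 1116/7]
L2 α=1/2: [1795/14, 121, 1027/7]
L3 α=2/3: [3727/42, 169, 3295/21]
L4 α=1/2: [14059/84, 207, 1847/21]
rounded: [167, 207, 88]

query (0,2) [L1,L2,L3] — begin 0,0,0
L1 α=3/7: [429/7, 507/7, 423/7]
L2 α=1/5: [2696/35, 3771/35, 2518/35]
L3 α=1/2: [3973/35, 5263/35, 10113/70]
→ [114, 150, 144]


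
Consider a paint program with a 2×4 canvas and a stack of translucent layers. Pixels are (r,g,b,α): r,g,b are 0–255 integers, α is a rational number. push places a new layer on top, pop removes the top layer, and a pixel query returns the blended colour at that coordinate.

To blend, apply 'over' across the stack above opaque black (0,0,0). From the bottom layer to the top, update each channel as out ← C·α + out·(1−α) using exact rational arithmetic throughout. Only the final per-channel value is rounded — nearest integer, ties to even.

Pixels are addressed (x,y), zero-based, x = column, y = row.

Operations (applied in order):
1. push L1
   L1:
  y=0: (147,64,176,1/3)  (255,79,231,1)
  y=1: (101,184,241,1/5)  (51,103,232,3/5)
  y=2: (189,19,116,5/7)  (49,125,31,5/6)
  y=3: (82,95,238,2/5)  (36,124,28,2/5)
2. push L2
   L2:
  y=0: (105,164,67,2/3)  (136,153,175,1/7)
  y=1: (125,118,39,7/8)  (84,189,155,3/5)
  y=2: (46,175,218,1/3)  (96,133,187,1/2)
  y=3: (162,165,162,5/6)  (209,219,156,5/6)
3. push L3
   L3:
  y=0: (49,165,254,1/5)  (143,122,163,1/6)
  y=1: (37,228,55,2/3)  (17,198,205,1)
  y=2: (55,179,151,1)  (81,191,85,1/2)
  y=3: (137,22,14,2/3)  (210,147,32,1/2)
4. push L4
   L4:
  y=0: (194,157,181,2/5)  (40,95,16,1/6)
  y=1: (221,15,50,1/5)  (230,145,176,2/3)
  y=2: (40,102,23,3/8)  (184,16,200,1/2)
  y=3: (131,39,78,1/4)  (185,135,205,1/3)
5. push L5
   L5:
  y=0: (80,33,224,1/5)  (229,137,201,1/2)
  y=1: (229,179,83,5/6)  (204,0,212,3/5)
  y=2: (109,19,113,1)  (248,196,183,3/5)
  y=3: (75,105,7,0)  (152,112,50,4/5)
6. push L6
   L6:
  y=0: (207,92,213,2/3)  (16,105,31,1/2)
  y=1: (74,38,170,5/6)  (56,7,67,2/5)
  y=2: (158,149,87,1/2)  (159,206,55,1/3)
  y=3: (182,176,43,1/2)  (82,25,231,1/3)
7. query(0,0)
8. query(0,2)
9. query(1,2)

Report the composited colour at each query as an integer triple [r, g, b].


query (0,0) [L1,L2,L3,L4,L5,L6] — begin 0,0,0
after L1 α=1/3: [49, 64/3, 176/3]
after L2 α=2/3: [259/3, 1048/9, 578/9]
after L3 α=1/5: [1183/15, 5677/45, 4598/45]
after L4 α=2/5: [3123/25, 10387/75, 10028/75]
after L5 α=1/5: [14492/125, 44023/375, 56912/375]
after L6 α=2/3: [66242/375, 113023/1125, 216662/1125]
= [177, 100, 193]

at x=0,y=2 over L1,L2,L3,L4,L5,L6:
L1 α=5/7: [135, 95/7, 580/7]
L2 α=1/3: [316/3, 1415/21, 2686/21]
L3 α=1: [55, 179, 151]
L4 α=3/8: [395/8, 1201/8, 103]
L5 α=1: [109, 19, 113]
L6 α=1/2: [267/2, 84, 100]
= [134, 84, 100]

(1,2) stack=L1,L2,L3,L4,L5,L6; from [0,0,0]:
+L1 (α=5/6) → [245/6, 625/6, 155/6]
+L2 (α=1/2) → [821/12, 1423/12, 1277/12]
+L3 (α=1/2) → [1793/24, 3715/24, 2297/24]
+L4 (α=1/2) → [6209/48, 4099/48, 7097/48]
+L5 (α=3/5) → [4813/24, 18211/120, 20273/120]
+L6 (α=1/3) → [6721/36, 30571/180, 23573/180]
= [187, 170, 131]


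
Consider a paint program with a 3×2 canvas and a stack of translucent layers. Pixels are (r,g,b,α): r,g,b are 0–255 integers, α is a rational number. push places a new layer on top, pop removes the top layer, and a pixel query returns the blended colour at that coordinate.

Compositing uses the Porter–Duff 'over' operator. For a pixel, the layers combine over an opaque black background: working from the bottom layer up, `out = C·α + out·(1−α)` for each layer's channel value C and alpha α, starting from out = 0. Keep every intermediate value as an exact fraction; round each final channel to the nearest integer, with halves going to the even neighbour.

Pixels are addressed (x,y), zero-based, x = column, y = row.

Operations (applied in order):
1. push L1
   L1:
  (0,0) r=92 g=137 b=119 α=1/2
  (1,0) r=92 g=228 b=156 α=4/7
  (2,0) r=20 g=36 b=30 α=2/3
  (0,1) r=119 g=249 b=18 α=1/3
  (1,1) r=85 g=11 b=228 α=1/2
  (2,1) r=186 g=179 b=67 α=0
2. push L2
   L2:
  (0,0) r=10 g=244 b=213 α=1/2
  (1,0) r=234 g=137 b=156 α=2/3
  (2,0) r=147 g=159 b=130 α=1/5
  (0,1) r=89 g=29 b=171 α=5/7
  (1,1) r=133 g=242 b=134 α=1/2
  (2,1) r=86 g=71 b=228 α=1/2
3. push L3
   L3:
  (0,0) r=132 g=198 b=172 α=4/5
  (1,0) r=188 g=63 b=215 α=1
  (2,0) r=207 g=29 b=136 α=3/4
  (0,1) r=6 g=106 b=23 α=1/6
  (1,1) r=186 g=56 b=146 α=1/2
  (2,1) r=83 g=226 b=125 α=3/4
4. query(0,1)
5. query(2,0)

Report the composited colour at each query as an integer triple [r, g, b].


(0,1) stack=L1,L2,L3; from [0,0,0]:
+L1 (α=1/3) → [119/3, 83, 6]
+L2 (α=5/7) → [1573/21, 311/7, 867/7]
+L3 (α=1/6) → [7991/126, 2297/42, 2248/21]
= [63, 55, 107]

(2,0) stack=L1,L2,L3; from [0,0,0]:
L1 α=2/3: [40/3, 24, 20]
L2 α=1/5: [601/15, 51, 42]
L3 α=3/4: [2479/15, 69/2, 225/2]
rounded: [165, 34, 112]


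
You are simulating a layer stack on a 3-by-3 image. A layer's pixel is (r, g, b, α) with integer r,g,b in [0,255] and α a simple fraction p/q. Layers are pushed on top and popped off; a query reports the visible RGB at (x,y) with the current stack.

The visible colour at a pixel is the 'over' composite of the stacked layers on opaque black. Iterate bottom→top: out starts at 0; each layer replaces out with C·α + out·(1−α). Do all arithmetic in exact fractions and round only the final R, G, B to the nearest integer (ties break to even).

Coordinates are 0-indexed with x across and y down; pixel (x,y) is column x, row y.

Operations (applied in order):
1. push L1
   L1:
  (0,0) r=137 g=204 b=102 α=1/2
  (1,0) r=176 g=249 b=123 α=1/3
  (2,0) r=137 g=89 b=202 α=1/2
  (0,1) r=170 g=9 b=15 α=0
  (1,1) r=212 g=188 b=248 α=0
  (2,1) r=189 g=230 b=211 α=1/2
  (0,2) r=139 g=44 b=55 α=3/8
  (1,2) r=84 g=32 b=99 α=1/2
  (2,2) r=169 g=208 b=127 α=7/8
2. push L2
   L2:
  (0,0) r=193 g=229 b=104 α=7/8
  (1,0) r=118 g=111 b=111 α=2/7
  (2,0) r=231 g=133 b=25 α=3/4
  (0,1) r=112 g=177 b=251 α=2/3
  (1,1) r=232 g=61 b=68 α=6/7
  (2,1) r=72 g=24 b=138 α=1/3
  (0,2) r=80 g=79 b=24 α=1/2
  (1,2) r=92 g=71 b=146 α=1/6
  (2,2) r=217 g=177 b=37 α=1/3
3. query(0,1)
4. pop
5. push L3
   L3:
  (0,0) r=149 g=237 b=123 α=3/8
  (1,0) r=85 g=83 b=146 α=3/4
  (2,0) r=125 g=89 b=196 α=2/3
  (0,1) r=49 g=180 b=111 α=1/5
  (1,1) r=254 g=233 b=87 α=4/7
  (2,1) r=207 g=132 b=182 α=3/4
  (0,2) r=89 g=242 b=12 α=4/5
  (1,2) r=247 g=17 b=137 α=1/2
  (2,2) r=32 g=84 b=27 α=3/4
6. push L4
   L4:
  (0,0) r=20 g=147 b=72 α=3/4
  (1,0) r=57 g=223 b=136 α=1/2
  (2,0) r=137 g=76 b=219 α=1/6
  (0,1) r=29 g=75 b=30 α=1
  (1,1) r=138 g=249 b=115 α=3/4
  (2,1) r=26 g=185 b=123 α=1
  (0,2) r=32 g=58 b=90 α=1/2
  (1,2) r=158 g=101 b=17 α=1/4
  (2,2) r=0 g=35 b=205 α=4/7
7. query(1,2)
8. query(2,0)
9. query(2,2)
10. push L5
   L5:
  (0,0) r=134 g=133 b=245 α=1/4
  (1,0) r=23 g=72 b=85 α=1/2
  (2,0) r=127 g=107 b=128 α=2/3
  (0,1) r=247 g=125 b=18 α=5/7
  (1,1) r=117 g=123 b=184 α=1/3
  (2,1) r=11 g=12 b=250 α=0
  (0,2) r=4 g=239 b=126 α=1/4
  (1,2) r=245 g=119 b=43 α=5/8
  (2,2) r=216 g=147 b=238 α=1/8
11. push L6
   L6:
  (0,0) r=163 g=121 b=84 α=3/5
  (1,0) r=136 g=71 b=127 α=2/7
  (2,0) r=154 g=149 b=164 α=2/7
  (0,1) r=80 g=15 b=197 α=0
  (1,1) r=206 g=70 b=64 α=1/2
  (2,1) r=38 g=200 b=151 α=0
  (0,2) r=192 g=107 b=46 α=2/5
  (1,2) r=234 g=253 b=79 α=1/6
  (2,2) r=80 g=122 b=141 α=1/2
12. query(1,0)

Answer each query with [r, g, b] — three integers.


at x=0,y=1 over L1,L2:
L1 α=0: [0, 0, 0]
L2 α=2/3: [224/3, 118, 502/3]
rounded: [75, 118, 167]

query (1,2) [L1,L3,L4] — begin 0,0,0
L1 α=1/2: [42, 16, 99/2]
L3 α=1/2: [289/2, 33/2, 373/4]
L4 α=1/4: [1183/8, 301/8, 1187/16]
= [148, 38, 74]

query (2,0) [L1,L3,L4] — begin 0,0,0
after L1 α=1/2: [137/2, 89/2, 101]
after L3 α=2/3: [637/6, 445/6, 493/3]
after L4 α=1/6: [4007/36, 2681/36, 1561/9]
= [111, 74, 173]

query (2,2) [L1,L3,L4] — begin 0,0,0
after L1 α=7/8: [1183/8, 182, 889/8]
after L3 α=3/4: [1951/32, 217/2, 1537/32]
after L4 α=4/7: [5853/224, 133/2, 30851/224]
→ [26, 66, 138]

(1,0) stack=L1,L3,L4,L5,L6; from [0,0,0]:
+L1 (α=1/3) → [176/3, 83, 41]
+L3 (α=3/4) → [941/12, 83, 479/4]
+L4 (α=1/2) → [1625/24, 153, 1023/8]
+L5 (α=1/2) → [2177/48, 225/2, 1703/16]
+L6 (α=2/7) → [23941/336, 1409/14, 1797/16]
→ [71, 101, 112]


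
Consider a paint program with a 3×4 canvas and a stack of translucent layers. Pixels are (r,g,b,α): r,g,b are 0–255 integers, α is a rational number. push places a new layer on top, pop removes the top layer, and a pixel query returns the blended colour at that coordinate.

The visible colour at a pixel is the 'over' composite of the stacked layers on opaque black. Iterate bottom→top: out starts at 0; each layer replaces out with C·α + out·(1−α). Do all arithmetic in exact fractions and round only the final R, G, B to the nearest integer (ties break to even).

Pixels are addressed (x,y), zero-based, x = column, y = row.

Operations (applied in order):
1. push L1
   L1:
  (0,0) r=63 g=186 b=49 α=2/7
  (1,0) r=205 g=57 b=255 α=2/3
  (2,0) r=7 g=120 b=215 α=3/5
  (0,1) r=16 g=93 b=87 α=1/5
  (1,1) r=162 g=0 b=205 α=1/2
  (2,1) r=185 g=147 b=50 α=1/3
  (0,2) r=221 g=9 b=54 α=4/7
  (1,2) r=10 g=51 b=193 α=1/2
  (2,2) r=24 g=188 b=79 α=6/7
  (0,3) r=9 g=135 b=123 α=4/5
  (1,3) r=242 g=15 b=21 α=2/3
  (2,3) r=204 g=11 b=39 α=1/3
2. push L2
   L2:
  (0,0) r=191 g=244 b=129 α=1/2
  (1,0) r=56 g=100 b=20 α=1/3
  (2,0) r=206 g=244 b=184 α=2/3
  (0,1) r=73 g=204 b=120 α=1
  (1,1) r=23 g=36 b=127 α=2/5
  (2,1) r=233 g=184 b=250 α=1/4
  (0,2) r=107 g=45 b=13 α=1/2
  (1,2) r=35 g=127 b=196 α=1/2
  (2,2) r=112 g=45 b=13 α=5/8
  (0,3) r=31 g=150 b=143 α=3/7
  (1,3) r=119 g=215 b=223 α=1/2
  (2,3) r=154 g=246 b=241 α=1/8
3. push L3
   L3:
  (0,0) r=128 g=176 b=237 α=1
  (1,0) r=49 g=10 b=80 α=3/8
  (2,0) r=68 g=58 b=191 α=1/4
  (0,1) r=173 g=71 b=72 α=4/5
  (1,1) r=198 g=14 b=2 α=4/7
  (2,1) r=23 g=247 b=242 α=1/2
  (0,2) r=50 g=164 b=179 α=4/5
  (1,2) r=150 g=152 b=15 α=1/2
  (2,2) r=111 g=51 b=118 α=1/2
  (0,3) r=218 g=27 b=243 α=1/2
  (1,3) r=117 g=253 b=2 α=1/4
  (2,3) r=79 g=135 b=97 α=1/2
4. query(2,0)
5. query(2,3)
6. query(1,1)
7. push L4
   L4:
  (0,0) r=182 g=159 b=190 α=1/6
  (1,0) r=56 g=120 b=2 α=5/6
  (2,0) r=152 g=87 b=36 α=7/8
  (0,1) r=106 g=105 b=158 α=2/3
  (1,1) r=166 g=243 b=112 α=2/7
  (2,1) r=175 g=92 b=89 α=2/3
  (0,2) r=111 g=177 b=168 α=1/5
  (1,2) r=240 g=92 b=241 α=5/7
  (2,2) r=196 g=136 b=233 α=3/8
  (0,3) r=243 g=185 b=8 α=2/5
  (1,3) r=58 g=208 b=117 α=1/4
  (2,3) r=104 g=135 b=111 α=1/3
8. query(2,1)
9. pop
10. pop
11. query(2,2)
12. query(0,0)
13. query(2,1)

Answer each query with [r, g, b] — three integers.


at x=2,y=0 over L1,L2,L3:
after L1 α=3/5: [21/5, 72, 129]
after L2 α=2/3: [2081/15, 560/3, 497/3]
after L3 α=1/4: [2421/20, 309/2, 172]
rounded: [121, 154, 172]

query (2,3) [L1,L2,L3] — begin 0,0,0
after L1 α=1/3: [68, 11/3, 13]
after L2 α=1/8: [315/4, 815/24, 83/2]
after L3 α=1/2: [631/8, 4055/48, 277/4]
= [79, 84, 69]

(1,1) stack=L1,L2,L3; from [0,0,0]:
+L1 (α=1/2) → [81, 0, 205/2]
+L2 (α=2/5) → [289/5, 72/5, 1123/10]
+L3 (α=4/7) → [4827/35, 496/35, 3449/70]
rounded: [138, 14, 49]

query (2,1) [L1,L2,L3,L4] — begin 0,0,0
+L1 (α=1/3) → [185/3, 49, 50/3]
+L2 (α=1/4) → [209/2, 331/4, 75]
+L3 (α=1/2) → [255/4, 1319/8, 317/2]
+L4 (α=2/3) → [1655/12, 2791/24, 673/6]
= [138, 116, 112]

(2,2) stack=L1,L2; from [0,0,0]:
+L1 (α=6/7) → [144/7, 1128/7, 474/7]
+L2 (α=5/8) → [544/7, 4959/56, 1877/56]
→ [78, 89, 34]

query (0,0) [L1,L2] — begin 0,0,0
L1 α=2/7: [18, 372/7, 14]
L2 α=1/2: [209/2, 1040/7, 143/2]
= [104, 149, 72]

at x=2,y=1 over L1,L2:
+L1 (α=1/3) → [185/3, 49, 50/3]
+L2 (α=1/4) → [209/2, 331/4, 75]
rounded: [104, 83, 75]
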